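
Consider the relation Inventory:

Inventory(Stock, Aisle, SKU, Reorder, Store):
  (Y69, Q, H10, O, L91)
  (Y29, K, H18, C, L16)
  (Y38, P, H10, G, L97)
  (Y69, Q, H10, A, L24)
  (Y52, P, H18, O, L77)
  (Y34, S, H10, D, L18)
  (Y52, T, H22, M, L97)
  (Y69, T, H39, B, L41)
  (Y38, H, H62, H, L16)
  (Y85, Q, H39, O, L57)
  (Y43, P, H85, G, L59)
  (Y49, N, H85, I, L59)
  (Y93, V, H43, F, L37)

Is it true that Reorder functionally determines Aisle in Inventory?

No

Reorder=O: 3 rows → Aisle takes values {Q, P} — violation
Reorder=C: 1 row → Aisle = K ✓
Reorder=G: 2 rows → Aisle = P, P ✓
Reorder=A: 1 row → Aisle = Q ✓
Reorder=D: 1 row → Aisle = S ✓
Reorder=M: 1 row → Aisle = T ✓
Reorder=B: 1 row → Aisle = T ✓
Reorder=H: 1 row → Aisle = H ✓
Reorder=I: 1 row → Aisle = N ✓
Reorder=F: 1 row → Aisle = V ✓
Two rows agree on Reorder but differ on Aisle, so Reorder -> Aisle does not hold.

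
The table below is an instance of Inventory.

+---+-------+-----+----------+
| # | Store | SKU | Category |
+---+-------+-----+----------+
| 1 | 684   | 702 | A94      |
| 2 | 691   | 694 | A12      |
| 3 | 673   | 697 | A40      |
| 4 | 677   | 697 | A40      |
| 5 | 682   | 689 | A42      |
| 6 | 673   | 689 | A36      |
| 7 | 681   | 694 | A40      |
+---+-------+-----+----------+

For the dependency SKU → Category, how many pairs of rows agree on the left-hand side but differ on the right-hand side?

2

SKU=694: violating pairs (2,7) — 1 pair.
SKU=697: all 2 rows agree on Category — 0 pairs.
SKU=689: violating pairs (5,6) — 1 pair.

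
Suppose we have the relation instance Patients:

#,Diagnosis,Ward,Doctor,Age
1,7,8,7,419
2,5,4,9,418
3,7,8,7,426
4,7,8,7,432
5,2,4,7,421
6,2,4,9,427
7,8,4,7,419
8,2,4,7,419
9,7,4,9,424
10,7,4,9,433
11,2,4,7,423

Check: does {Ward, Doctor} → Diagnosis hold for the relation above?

(Ward=8, Doctor=7): rows 1, 3, 4 → Diagnosis = 7, 7, 7 ✓
(Ward=4, Doctor=9): rows 2, 6, 9, 10 → Diagnosis takes values {5, 2, 7} — violation
(Ward=4, Doctor=7): rows 5, 7, 8, 11 → Diagnosis takes values {2, 8} — violation
Two rows agree on {Ward, Doctor} but differ on Diagnosis, so {Ward, Doctor} → Diagnosis does not hold.

No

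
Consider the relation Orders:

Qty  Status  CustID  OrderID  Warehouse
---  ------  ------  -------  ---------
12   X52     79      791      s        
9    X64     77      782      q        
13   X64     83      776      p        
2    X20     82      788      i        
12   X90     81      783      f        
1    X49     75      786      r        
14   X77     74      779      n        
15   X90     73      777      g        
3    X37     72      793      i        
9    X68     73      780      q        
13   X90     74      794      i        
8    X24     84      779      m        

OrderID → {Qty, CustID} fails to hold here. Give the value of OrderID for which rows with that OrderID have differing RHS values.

OrderID=791: 1 row → {Qty,CustID} = (12, 79) ✓
OrderID=782: 1 row → {Qty,CustID} = (9, 77) ✓
OrderID=776: 1 row → {Qty,CustID} = (13, 83) ✓
OrderID=788: 1 row → {Qty,CustID} = (2, 82) ✓
OrderID=783: 1 row → {Qty,CustID} = (12, 81) ✓
OrderID=786: 1 row → {Qty,CustID} = (1, 75) ✓
OrderID=779: 2 rows → {Qty,CustID} takes values {(14, 74), (8, 84)} — violation
OrderID=777: 1 row → {Qty,CustID} = (15, 73) ✓
OrderID=793: 1 row → {Qty,CustID} = (3, 72) ✓
OrderID=780: 1 row → {Qty,CustID} = (9, 73) ✓
OrderID=794: 1 row → {Qty,CustID} = (13, 74) ✓
The only OrderID value with inconsistent RHS is OrderID=779.

779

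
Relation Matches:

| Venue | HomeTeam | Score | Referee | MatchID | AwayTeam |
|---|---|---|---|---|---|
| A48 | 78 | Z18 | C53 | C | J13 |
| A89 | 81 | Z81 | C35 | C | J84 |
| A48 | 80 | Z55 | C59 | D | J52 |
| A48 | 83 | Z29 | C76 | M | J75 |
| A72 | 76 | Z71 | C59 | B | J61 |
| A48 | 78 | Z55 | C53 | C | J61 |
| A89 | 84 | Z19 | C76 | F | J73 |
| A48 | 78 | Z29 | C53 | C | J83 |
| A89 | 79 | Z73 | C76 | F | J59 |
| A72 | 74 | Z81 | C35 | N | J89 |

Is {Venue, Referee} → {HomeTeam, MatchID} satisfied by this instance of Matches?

No

(Venue=A48, Referee=C53): 3 rows → {HomeTeam,MatchID} = (78, C), (78, C), (78, C) ✓
(Venue=A89, Referee=C35): 1 row → {HomeTeam,MatchID} = (81, C) ✓
(Venue=A48, Referee=C59): 1 row → {HomeTeam,MatchID} = (80, D) ✓
(Venue=A48, Referee=C76): 1 row → {HomeTeam,MatchID} = (83, M) ✓
(Venue=A72, Referee=C59): 1 row → {HomeTeam,MatchID} = (76, B) ✓
(Venue=A89, Referee=C76): 2 rows → {HomeTeam,MatchID} takes values {(84, F), (79, F)} — violation
(Venue=A72, Referee=C35): 1 row → {HomeTeam,MatchID} = (74, N) ✓
Two rows agree on {Venue, Referee} but differ on {HomeTeam, MatchID}, so {Venue, Referee} → {HomeTeam, MatchID} does not hold.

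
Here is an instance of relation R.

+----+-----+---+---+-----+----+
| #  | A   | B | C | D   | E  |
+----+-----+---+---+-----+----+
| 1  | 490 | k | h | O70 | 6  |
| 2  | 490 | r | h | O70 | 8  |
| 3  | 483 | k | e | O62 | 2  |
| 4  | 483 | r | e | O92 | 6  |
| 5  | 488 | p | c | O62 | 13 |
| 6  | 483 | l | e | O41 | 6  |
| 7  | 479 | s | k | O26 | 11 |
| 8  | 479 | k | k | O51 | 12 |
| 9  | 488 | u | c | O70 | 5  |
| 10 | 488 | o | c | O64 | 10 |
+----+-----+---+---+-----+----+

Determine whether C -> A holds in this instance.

Yes

C=h: rows 1, 2 → A = 490, 490 ✓
C=e: rows 3, 4, 6 → A = 483, 483, 483 ✓
C=c: rows 5, 9, 10 → A = 488, 488, 488 ✓
C=k: rows 7, 8 → A = 479, 479 ✓
Every C value is associated with a single A value, so C -> A holds.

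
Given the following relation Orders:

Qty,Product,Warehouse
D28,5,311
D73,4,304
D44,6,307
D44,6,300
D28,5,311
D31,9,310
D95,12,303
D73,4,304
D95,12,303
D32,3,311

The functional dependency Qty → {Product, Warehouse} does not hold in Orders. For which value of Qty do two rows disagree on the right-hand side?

Qty=D28: 2 rows → {Product,Warehouse} = (5, 311), (5, 311) ✓
Qty=D73: 2 rows → {Product,Warehouse} = (4, 304), (4, 304) ✓
Qty=D44: 2 rows → {Product,Warehouse} takes values {(6, 307), (6, 300)} — violation
Qty=D31: 1 row → {Product,Warehouse} = (9, 310) ✓
Qty=D95: 2 rows → {Product,Warehouse} = (12, 303), (12, 303) ✓
Qty=D32: 1 row → {Product,Warehouse} = (3, 311) ✓
The only Qty value with inconsistent RHS is Qty=D44.

D44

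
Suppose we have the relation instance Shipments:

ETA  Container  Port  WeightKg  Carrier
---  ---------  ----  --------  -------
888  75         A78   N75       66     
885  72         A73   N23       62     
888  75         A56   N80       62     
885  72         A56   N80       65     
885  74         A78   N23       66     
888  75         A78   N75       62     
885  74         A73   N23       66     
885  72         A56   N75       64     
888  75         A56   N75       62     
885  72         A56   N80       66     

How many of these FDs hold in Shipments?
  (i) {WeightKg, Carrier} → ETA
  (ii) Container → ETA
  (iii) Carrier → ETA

(i) {WeightKg, Carrier} → ETA: every LHS value maps to a single RHS value — holds.
(ii) Container → ETA: every LHS value maps to a single RHS value — holds.
(iii) Carrier → ETA: Carrier=66: 4 rows → ETA takes values {888, 885} — violation; Carrier=62: 4 rows → ETA takes values {885, 888} — violation — fails.
2 of the 3 dependencies hold.

2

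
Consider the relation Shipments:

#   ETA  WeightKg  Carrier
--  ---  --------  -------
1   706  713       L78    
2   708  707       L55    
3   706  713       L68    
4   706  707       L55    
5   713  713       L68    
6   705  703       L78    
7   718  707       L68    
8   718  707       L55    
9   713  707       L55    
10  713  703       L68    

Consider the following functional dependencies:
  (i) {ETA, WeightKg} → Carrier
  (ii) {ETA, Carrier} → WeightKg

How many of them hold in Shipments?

(i) {ETA, WeightKg} → Carrier: (ETA=706, WeightKg=713): rows 1, 3 → Carrier takes values {L78, L68} — violation; (ETA=718, WeightKg=707): rows 7, 8 → Carrier takes values {L68, L55} — violation — fails.
(ii) {ETA, Carrier} → WeightKg: (ETA=713, Carrier=L68): rows 5, 10 → WeightKg takes values {713, 703} — violation — fails.
None of the 2 dependencies hold.

0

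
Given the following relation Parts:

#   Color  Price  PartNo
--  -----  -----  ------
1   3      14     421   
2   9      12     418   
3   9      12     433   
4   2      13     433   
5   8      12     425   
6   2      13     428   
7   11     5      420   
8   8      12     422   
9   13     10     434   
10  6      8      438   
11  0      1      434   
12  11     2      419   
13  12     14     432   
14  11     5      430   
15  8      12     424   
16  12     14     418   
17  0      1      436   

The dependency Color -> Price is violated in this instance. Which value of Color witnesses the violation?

Color=3: row 1 → Price = 14 ✓
Color=9: rows 2, 3 → Price = 12, 12 ✓
Color=2: rows 4, 6 → Price = 13, 13 ✓
Color=8: rows 5, 8, 15 → Price = 12, 12, 12 ✓
Color=11: rows 7, 12, 14 → Price takes values {5, 2} — violation
Color=13: row 9 → Price = 10 ✓
Color=6: row 10 → Price = 8 ✓
Color=0: rows 11, 17 → Price = 1, 1 ✓
Color=12: rows 13, 16 → Price = 14, 14 ✓
The only Color value with inconsistent Price is Color=11.

11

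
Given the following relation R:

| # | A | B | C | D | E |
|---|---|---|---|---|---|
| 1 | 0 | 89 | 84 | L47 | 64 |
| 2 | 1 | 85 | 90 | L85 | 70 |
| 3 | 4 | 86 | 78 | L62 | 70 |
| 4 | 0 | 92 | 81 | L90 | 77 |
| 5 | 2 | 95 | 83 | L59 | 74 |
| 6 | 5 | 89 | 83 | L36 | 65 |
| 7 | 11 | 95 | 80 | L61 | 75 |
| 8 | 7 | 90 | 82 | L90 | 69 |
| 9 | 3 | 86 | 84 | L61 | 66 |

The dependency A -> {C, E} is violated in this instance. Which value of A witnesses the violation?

A=0: rows 1, 4 → {C,E} takes values {(84, 64), (81, 77)} — violation
A=1: row 2 → {C,E} = (90, 70) ✓
A=4: row 3 → {C,E} = (78, 70) ✓
A=2: row 5 → {C,E} = (83, 74) ✓
A=5: row 6 → {C,E} = (83, 65) ✓
A=11: row 7 → {C,E} = (80, 75) ✓
A=7: row 8 → {C,E} = (82, 69) ✓
A=3: row 9 → {C,E} = (84, 66) ✓
The only A value with inconsistent RHS is A=0.

0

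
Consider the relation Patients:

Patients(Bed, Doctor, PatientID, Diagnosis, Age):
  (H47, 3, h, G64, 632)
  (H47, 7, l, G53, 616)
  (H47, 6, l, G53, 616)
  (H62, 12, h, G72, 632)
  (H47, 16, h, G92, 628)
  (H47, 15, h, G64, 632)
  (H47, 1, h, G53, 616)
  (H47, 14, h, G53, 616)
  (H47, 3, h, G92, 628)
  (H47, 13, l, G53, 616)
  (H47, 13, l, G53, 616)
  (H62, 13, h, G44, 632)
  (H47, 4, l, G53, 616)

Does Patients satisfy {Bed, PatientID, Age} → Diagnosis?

No

(Bed=H47, PatientID=h, Age=632): 2 rows → Diagnosis = G64, G64 ✓
(Bed=H47, PatientID=l, Age=616): 5 rows → Diagnosis = G53, G53, G53, G53, G53 ✓
(Bed=H62, PatientID=h, Age=632): 2 rows → Diagnosis takes values {G72, G44} — violation
(Bed=H47, PatientID=h, Age=628): 2 rows → Diagnosis = G92, G92 ✓
(Bed=H47, PatientID=h, Age=616): 2 rows → Diagnosis = G53, G53 ✓
Two rows agree on {Bed, PatientID, Age} but differ on Diagnosis, so {Bed, PatientID, Age} → Diagnosis does not hold.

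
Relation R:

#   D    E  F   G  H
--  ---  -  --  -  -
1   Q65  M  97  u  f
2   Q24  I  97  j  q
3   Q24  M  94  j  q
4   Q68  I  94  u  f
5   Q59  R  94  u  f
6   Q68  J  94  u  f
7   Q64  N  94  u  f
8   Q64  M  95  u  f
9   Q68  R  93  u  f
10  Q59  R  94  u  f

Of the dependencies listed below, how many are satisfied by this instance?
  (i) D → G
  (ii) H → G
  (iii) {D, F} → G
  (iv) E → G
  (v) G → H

4

(i) D → G: every LHS value maps to a single RHS value — holds.
(ii) H → G: every LHS value maps to a single RHS value — holds.
(iii) {D, F} → G: every LHS value maps to a single RHS value — holds.
(iv) E → G: E=M: rows 1, 3, 8 → G takes values {u, j} — violation; E=I: rows 2, 4 → G takes values {j, u} — violation — fails.
(v) G → H: every LHS value maps to a single RHS value — holds.
4 of the 5 dependencies hold.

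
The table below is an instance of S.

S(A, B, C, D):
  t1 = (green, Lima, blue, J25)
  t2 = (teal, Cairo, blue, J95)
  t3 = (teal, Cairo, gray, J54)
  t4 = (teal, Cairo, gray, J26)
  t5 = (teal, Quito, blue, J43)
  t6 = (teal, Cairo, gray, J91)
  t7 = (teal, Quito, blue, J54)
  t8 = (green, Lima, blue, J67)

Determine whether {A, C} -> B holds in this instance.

(A=green, C=blue): rows 1, 8 → B = Lima, Lima ✓
(A=teal, C=blue): rows 2, 5, 7 → B takes values {Cairo, Quito} — violation
(A=teal, C=gray): rows 3, 4, 6 → B = Cairo, Cairo, Cairo ✓
Two rows agree on {A, C} but differ on B, so {A, C} -> B does not hold.

No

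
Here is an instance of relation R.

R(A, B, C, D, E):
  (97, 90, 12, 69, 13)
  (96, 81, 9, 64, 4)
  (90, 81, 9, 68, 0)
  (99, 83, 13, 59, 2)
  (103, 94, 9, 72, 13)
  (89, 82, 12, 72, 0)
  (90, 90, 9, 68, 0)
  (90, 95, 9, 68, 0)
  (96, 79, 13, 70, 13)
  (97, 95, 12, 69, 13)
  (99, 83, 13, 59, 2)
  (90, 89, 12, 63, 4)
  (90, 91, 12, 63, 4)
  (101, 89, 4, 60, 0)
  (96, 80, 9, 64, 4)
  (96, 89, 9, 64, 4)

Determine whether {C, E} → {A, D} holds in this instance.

(C=12, E=13): 2 rows → {A,D} = (97, 69), (97, 69) ✓
(C=9, E=4): 3 rows → {A,D} = (96, 64), (96, 64), (96, 64) ✓
(C=9, E=0): 3 rows → {A,D} = (90, 68), (90, 68), (90, 68) ✓
(C=13, E=2): 2 rows → {A,D} = (99, 59), (99, 59) ✓
(C=9, E=13): 1 row → {A,D} = (103, 72) ✓
(C=12, E=0): 1 row → {A,D} = (89, 72) ✓
(C=13, E=13): 1 row → {A,D} = (96, 70) ✓
(C=12, E=4): 2 rows → {A,D} = (90, 63), (90, 63) ✓
(C=4, E=0): 1 row → {A,D} = (101, 60) ✓
Every {C, E} value is associated with a single {A, D} value, so {C, E} → {A, D} holds.

Yes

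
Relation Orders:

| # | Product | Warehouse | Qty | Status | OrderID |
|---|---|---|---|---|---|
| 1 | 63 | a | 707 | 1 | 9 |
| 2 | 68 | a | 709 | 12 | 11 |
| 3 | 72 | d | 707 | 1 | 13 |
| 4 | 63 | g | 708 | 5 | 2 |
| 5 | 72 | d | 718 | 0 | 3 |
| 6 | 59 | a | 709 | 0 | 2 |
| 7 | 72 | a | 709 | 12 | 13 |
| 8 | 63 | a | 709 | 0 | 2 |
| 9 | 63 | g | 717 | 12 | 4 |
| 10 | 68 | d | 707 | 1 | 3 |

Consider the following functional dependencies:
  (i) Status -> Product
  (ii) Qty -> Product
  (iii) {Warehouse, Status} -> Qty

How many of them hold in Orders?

1

(i) Status -> Product: Status=1: rows 1, 3, 10 → Product takes values {63, 72, 68} — violation; Status=12: rows 2, 7, 9 → Product takes values {68, 72, 63} — violation; Status=0: rows 5, 6, 8 → Product takes values {72, 59, 63} — violation — fails.
(ii) Qty -> Product: Qty=707: rows 1, 3, 10 → Product takes values {63, 72, 68} — violation; Qty=709: rows 2, 6, 7, 8 → Product takes values {68, 59, 72, 63} — violation — fails.
(iii) {Warehouse, Status} -> Qty: every LHS value maps to a single RHS value — holds.
1 of the 3 dependencies holds.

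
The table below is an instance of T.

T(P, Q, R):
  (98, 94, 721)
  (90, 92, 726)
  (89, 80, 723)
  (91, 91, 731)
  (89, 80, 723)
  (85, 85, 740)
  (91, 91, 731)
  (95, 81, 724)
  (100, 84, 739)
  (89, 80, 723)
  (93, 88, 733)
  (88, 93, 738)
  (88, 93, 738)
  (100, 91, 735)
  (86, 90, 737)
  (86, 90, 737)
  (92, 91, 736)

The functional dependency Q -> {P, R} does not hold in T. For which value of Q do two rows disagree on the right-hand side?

91

Q=94: 1 row → {P,R} = (98, 721) ✓
Q=92: 1 row → {P,R} = (90, 726) ✓
Q=80: 3 rows → {P,R} = (89, 723), (89, 723), (89, 723) ✓
Q=91: 4 rows → {P,R} takes values {(91, 731), (100, 735), (92, 736)} — violation
Q=85: 1 row → {P,R} = (85, 740) ✓
Q=81: 1 row → {P,R} = (95, 724) ✓
Q=84: 1 row → {P,R} = (100, 739) ✓
Q=88: 1 row → {P,R} = (93, 733) ✓
Q=93: 2 rows → {P,R} = (88, 738), (88, 738) ✓
Q=90: 2 rows → {P,R} = (86, 737), (86, 737) ✓
The only Q value with inconsistent RHS is Q=91.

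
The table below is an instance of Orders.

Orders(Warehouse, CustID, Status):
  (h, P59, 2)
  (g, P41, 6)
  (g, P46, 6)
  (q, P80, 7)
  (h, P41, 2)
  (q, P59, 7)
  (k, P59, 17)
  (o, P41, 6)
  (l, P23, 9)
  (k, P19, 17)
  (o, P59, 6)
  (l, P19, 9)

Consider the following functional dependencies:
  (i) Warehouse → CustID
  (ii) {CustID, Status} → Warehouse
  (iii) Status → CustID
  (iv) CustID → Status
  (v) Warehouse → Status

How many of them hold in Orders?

(i) Warehouse → CustID: Warehouse=h: 2 rows → CustID takes values {P59, P41} — violation; Warehouse=g: 2 rows → CustID takes values {P41, P46} — violation; Warehouse=q: 2 rows → CustID takes values {P80, P59} — violation; Warehouse=k: 2 rows → CustID takes values {P59, P19} — violation; Warehouse=o: 2 rows → CustID takes values {P41, P59} — violation; Warehouse=l: 2 rows → CustID takes values {P23, P19} — violation — fails.
(ii) {CustID, Status} → Warehouse: (CustID=P41, Status=6): 2 rows → Warehouse takes values {g, o} — violation — fails.
(iii) Status → CustID: Status=2: 2 rows → CustID takes values {P59, P41} — violation; Status=6: 4 rows → CustID takes values {P41, P46, P59} — violation; Status=7: 2 rows → CustID takes values {P80, P59} — violation; Status=17: 2 rows → CustID takes values {P59, P19} — violation; Status=9: 2 rows → CustID takes values {P23, P19} — violation — fails.
(iv) CustID → Status: CustID=P59: 4 rows → Status takes values {2, 7, 17, 6} — violation; CustID=P41: 3 rows → Status takes values {6, 2} — violation; CustID=P19: 2 rows → Status takes values {17, 9} — violation — fails.
(v) Warehouse → Status: every LHS value maps to a single RHS value — holds.
1 of the 5 dependencies holds.

1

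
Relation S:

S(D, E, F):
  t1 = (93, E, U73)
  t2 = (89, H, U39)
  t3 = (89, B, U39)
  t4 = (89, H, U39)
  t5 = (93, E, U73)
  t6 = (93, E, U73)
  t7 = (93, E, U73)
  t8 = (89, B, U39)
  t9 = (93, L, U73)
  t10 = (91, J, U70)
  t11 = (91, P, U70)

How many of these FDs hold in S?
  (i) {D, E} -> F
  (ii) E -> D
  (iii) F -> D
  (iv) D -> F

(i) {D, E} -> F: every LHS value maps to a single RHS value — holds.
(ii) E -> D: every LHS value maps to a single RHS value — holds.
(iii) F -> D: every LHS value maps to a single RHS value — holds.
(iv) D -> F: every LHS value maps to a single RHS value — holds.
4 of the 4 dependencies hold.

4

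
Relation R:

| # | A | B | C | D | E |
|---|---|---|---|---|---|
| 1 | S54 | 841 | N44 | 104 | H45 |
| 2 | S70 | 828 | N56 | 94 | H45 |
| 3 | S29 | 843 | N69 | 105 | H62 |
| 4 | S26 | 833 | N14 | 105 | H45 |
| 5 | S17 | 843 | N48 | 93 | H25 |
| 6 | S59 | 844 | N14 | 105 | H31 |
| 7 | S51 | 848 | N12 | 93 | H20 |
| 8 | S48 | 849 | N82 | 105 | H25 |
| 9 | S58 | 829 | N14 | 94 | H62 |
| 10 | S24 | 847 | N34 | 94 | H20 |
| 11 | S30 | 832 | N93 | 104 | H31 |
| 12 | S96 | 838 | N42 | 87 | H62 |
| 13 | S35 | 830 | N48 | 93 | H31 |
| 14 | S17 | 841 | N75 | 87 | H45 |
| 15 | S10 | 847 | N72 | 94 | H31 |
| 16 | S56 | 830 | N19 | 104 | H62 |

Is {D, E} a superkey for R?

All 16 rows have distinct {D, E} values, so {D, E} → (all attributes) holds and {D, E} is a superkey.

Yes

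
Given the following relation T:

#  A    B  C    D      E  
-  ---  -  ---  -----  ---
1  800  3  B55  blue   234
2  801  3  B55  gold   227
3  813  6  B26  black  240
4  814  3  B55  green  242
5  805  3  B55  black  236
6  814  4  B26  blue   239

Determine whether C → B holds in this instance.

No

C=B55: rows 1, 2, 4, 5 → B = 3, 3, 3, 3 ✓
C=B26: rows 3, 6 → B takes values {6, 4} — violation
Two rows agree on C but differ on B, so C → B does not hold.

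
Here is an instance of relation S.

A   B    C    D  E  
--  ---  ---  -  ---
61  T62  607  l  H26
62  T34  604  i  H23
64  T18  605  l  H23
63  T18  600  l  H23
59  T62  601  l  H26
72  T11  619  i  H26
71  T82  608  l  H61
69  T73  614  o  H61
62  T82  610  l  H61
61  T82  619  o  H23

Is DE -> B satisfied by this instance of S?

Yes

(D=l, E=H26): 2 rows → B = T62, T62 ✓
(D=i, E=H23): 1 row → B = T34 ✓
(D=l, E=H23): 2 rows → B = T18, T18 ✓
(D=i, E=H26): 1 row → B = T11 ✓
(D=l, E=H61): 2 rows → B = T82, T82 ✓
(D=o, E=H61): 1 row → B = T73 ✓
(D=o, E=H23): 1 row → B = T82 ✓
Every DE value is associated with a single B value, so DE -> B holds.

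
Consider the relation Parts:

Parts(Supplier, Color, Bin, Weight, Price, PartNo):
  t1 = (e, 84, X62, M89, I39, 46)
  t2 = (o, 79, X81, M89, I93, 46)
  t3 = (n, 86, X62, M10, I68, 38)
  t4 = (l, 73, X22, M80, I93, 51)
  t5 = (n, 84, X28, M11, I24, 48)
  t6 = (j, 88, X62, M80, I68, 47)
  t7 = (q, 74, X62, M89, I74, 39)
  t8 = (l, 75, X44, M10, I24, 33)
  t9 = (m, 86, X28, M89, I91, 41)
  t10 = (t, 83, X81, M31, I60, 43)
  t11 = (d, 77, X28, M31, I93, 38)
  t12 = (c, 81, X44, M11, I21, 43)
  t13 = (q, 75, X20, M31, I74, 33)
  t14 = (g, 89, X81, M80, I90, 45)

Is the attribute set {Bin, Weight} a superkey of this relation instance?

No

Rows 1 and 7 have the same {Bin, Weight} value (Bin=X62, Weight=M89) but are distinct tuples, so {Bin, Weight} does not determine every attribute — not a superkey.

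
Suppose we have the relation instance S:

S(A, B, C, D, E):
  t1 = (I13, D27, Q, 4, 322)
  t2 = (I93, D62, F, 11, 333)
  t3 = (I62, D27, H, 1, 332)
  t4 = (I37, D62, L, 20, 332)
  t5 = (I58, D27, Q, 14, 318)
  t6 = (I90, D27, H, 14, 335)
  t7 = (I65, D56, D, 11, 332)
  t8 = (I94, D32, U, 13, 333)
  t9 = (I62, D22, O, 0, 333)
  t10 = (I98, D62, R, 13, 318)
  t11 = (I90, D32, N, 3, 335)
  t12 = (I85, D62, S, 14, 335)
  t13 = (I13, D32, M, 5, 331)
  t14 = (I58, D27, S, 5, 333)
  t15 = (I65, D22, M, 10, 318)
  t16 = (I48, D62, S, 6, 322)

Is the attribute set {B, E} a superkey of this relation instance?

All 16 rows have distinct {B, E} values, so {B, E} → (all attributes) holds and {B, E} is a superkey.

Yes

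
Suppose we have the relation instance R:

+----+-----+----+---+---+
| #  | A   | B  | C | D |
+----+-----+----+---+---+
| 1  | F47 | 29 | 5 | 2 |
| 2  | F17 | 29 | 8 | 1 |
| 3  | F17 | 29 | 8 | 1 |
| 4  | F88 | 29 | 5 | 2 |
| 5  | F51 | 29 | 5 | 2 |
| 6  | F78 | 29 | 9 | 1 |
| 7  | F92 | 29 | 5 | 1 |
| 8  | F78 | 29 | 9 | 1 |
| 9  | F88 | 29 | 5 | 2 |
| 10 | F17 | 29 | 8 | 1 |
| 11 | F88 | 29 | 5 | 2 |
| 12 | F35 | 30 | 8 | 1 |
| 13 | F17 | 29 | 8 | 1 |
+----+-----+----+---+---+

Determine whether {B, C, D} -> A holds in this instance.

No

(B=29, C=5, D=2): rows 1, 4, 5, 9, 11 → A takes values {F47, F88, F51} — violation
(B=29, C=8, D=1): rows 2, 3, 10, 13 → A = F17, F17, F17, F17 ✓
(B=29, C=9, D=1): rows 6, 8 → A = F78, F78 ✓
(B=29, C=5, D=1): row 7 → A = F92 ✓
(B=30, C=8, D=1): row 12 → A = F35 ✓
Two rows agree on {B, C, D} but differ on A, so {B, C, D} -> A does not hold.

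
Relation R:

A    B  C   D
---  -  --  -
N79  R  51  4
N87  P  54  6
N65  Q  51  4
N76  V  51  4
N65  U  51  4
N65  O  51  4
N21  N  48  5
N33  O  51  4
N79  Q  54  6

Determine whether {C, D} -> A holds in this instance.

(C=51, D=4): 6 rows → A takes values {N79, N65, N76, N33} — violation
(C=54, D=6): 2 rows → A takes values {N87, N79} — violation
(C=48, D=5): 1 row → A = N21 ✓
Two rows agree on {C, D} but differ on A, so {C, D} -> A does not hold.

No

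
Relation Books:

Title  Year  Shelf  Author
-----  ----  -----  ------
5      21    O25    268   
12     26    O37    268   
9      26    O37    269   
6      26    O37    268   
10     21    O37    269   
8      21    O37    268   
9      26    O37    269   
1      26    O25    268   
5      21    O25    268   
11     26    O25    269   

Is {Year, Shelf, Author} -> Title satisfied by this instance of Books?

No

(Year=21, Shelf=O25, Author=268): 2 rows → Title = 5, 5 ✓
(Year=26, Shelf=O37, Author=268): 2 rows → Title takes values {12, 6} — violation
(Year=26, Shelf=O37, Author=269): 2 rows → Title = 9, 9 ✓
(Year=21, Shelf=O37, Author=269): 1 row → Title = 10 ✓
(Year=21, Shelf=O37, Author=268): 1 row → Title = 8 ✓
(Year=26, Shelf=O25, Author=268): 1 row → Title = 1 ✓
(Year=26, Shelf=O25, Author=269): 1 row → Title = 11 ✓
Two rows agree on {Year, Shelf, Author} but differ on Title, so {Year, Shelf, Author} -> Title does not hold.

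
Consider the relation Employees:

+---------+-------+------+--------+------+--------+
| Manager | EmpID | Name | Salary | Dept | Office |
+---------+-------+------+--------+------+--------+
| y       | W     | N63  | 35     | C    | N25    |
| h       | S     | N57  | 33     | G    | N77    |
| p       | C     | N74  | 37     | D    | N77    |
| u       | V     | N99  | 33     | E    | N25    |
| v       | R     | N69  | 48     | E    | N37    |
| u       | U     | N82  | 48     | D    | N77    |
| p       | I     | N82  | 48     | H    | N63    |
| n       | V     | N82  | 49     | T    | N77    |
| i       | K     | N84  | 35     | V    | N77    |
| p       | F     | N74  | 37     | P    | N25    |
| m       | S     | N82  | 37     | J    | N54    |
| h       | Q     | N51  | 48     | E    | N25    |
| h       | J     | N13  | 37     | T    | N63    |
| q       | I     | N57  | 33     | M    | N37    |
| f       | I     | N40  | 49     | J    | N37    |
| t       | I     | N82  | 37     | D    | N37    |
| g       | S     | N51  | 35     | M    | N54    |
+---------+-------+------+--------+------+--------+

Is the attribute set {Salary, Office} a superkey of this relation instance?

All 17 rows have distinct {Salary, Office} values, so {Salary, Office} → (all attributes) holds and {Salary, Office} is a superkey.

Yes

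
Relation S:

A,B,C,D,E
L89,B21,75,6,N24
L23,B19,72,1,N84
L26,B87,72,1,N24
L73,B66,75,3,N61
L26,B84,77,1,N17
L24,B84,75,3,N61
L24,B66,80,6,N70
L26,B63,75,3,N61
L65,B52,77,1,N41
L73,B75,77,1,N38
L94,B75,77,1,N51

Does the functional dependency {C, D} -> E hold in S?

(C=75, D=6): 1 row → E = N24 ✓
(C=72, D=1): 2 rows → E takes values {N84, N24} — violation
(C=75, D=3): 3 rows → E = N61, N61, N61 ✓
(C=77, D=1): 4 rows → E takes values {N17, N41, N38, N51} — violation
(C=80, D=6): 1 row → E = N70 ✓
Two rows agree on {C, D} but differ on E, so {C, D} -> E does not hold.

No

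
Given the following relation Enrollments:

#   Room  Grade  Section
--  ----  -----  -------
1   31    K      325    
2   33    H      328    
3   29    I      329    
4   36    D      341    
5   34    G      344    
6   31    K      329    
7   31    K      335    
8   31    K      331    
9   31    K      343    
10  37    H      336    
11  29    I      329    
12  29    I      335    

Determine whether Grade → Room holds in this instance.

Grade=K: rows 1, 6, 7, 8, 9 → Room = 31, 31, 31, 31, 31 ✓
Grade=H: rows 2, 10 → Room takes values {33, 37} — violation
Grade=I: rows 3, 11, 12 → Room = 29, 29, 29 ✓
Grade=D: row 4 → Room = 36 ✓
Grade=G: row 5 → Room = 34 ✓
Two rows agree on Grade but differ on Room, so Grade → Room does not hold.

No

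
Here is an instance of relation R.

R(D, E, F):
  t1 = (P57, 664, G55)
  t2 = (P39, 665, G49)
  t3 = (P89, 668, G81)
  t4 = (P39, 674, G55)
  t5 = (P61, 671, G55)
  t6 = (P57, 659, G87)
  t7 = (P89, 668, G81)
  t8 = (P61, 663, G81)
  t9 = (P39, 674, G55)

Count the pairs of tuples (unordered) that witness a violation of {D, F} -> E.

0

(D=P89, F=G81): all 2 rows agree on E — 0 pairs.
(D=P39, F=G55): all 2 rows agree on E — 0 pairs.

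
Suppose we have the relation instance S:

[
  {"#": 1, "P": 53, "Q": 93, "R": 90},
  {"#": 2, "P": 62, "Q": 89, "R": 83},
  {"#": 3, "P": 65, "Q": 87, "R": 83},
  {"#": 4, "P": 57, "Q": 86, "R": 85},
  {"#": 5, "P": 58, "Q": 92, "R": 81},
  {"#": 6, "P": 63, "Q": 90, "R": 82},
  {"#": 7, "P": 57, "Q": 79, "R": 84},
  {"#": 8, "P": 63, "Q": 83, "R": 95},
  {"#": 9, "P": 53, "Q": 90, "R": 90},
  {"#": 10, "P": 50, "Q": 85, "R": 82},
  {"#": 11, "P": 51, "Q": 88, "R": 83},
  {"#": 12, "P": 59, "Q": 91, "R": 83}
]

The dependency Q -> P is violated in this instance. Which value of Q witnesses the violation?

Q=93: row 1 → P = 53 ✓
Q=89: row 2 → P = 62 ✓
Q=87: row 3 → P = 65 ✓
Q=86: row 4 → P = 57 ✓
Q=92: row 5 → P = 58 ✓
Q=90: rows 6, 9 → P takes values {63, 53} — violation
Q=79: row 7 → P = 57 ✓
Q=83: row 8 → P = 63 ✓
Q=85: row 10 → P = 50 ✓
Q=88: row 11 → P = 51 ✓
Q=91: row 12 → P = 59 ✓
The only Q value with inconsistent P is Q=90.

90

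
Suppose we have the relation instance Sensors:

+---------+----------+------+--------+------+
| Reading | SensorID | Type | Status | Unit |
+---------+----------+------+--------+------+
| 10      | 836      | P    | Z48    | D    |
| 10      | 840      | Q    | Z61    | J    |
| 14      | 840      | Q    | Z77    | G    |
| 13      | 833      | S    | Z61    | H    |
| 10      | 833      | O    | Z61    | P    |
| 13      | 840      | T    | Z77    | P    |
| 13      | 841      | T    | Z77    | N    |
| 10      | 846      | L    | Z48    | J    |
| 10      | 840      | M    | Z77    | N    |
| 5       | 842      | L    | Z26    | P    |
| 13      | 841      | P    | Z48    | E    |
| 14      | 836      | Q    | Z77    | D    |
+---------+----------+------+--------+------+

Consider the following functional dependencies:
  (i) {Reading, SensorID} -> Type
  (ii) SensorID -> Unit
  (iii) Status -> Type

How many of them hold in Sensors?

0

(i) {Reading, SensorID} -> Type: (Reading=10, SensorID=840): 2 rows → Type takes values {Q, M} — violation; (Reading=13, SensorID=841): 2 rows → Type takes values {T, P} — violation — fails.
(ii) SensorID -> Unit: SensorID=840: 4 rows → Unit takes values {J, G, P, N} — violation; SensorID=833: 2 rows → Unit takes values {H, P} — violation; SensorID=841: 2 rows → Unit takes values {N, E} — violation — fails.
(iii) Status -> Type: Status=Z48: 3 rows → Type takes values {P, L} — violation; Status=Z61: 3 rows → Type takes values {Q, S, O} — violation; Status=Z77: 5 rows → Type takes values {Q, T, M} — violation — fails.
None of the 3 dependencies hold.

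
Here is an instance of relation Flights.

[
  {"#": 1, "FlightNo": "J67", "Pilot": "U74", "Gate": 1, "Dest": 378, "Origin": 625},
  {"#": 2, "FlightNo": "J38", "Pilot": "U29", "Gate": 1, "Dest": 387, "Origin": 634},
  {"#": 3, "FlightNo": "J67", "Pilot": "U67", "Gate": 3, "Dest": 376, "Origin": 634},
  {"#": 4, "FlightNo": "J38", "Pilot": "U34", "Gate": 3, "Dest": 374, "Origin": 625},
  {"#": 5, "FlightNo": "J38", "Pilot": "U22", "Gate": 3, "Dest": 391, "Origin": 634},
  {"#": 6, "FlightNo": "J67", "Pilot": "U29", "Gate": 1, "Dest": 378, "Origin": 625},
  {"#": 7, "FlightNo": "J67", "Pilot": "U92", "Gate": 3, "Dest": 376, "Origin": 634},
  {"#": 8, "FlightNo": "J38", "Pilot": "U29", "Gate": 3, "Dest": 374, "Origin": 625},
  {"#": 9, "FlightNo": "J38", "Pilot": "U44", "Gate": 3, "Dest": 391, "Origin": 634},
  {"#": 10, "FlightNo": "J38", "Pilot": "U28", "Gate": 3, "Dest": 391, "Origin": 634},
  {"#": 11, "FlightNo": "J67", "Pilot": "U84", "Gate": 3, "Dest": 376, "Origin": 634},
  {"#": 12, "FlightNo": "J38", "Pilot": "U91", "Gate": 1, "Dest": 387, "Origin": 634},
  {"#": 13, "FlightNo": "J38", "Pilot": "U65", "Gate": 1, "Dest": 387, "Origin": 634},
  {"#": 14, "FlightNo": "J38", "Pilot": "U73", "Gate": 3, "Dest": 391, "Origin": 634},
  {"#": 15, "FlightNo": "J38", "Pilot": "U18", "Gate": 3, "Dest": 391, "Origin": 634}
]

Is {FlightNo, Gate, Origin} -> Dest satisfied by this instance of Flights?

(FlightNo=J67, Gate=1, Origin=625): rows 1, 6 → Dest = 378, 378 ✓
(FlightNo=J38, Gate=1, Origin=634): rows 2, 12, 13 → Dest = 387, 387, 387 ✓
(FlightNo=J67, Gate=3, Origin=634): rows 3, 7, 11 → Dest = 376, 376, 376 ✓
(FlightNo=J38, Gate=3, Origin=625): rows 4, 8 → Dest = 374, 374 ✓
(FlightNo=J38, Gate=3, Origin=634): rows 5, 9, 10, 14, 15 → Dest = 391, 391, 391, 391, 391 ✓
Every {FlightNo, Gate, Origin} value is associated with a single Dest value, so {FlightNo, Gate, Origin} -> Dest holds.

Yes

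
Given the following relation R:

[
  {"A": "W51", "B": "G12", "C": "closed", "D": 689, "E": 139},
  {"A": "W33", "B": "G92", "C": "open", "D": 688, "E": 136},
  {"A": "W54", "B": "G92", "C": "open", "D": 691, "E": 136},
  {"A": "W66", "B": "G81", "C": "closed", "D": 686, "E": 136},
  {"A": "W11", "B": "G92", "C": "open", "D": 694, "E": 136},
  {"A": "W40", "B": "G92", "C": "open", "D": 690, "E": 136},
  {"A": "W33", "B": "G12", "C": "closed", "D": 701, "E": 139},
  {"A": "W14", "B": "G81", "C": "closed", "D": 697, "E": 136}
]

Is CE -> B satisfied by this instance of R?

(C=closed, E=139): 2 rows → B = G12, G12 ✓
(C=open, E=136): 4 rows → B = G92, G92, G92, G92 ✓
(C=closed, E=136): 2 rows → B = G81, G81 ✓
Every CE value is associated with a single B value, so CE -> B holds.

Yes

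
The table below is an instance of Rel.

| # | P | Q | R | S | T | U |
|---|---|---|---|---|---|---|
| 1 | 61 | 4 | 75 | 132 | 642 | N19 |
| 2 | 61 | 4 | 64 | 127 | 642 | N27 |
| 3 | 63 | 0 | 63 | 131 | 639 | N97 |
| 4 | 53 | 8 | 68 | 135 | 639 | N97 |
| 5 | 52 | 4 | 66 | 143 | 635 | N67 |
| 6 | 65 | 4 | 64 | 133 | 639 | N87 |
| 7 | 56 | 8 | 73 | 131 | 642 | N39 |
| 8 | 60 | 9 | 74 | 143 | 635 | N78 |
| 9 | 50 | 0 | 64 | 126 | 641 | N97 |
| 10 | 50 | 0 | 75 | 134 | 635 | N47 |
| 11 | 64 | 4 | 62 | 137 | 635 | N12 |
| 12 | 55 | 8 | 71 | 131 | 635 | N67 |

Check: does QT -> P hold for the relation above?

(Q=4, T=642): rows 1, 2 → P = 61, 61 ✓
(Q=0, T=639): row 3 → P = 63 ✓
(Q=8, T=639): row 4 → P = 53 ✓
(Q=4, T=635): rows 5, 11 → P takes values {52, 64} — violation
(Q=4, T=639): row 6 → P = 65 ✓
(Q=8, T=642): row 7 → P = 56 ✓
(Q=9, T=635): row 8 → P = 60 ✓
(Q=0, T=641): row 9 → P = 50 ✓
(Q=0, T=635): row 10 → P = 50 ✓
(Q=8, T=635): row 12 → P = 55 ✓
Two rows agree on QT but differ on P, so QT -> P does not hold.

No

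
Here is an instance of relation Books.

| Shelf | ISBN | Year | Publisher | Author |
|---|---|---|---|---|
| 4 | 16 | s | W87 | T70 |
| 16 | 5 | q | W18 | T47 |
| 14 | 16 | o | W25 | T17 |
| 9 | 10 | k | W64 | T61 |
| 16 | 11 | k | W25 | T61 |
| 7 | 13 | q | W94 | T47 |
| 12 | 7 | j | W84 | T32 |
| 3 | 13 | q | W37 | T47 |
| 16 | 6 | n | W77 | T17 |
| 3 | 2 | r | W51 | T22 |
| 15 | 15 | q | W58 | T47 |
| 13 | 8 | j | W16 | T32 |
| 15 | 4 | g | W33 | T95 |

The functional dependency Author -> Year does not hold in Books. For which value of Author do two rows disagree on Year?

T17

Author=T70: 1 row → Year = s ✓
Author=T47: 4 rows → Year = q, q, q, q ✓
Author=T17: 2 rows → Year takes values {o, n} — violation
Author=T61: 2 rows → Year = k, k ✓
Author=T32: 2 rows → Year = j, j ✓
Author=T22: 1 row → Year = r ✓
Author=T95: 1 row → Year = g ✓
The only Author value with inconsistent Year is Author=T17.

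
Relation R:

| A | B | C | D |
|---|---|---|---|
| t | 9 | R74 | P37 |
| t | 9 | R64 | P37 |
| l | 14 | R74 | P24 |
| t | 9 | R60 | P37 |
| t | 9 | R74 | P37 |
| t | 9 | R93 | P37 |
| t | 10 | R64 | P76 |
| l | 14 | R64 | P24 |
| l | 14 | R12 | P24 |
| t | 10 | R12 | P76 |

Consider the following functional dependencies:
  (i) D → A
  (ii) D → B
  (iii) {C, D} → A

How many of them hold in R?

(i) D → A: every LHS value maps to a single RHS value — holds.
(ii) D → B: every LHS value maps to a single RHS value — holds.
(iii) {C, D} → A: every LHS value maps to a single RHS value — holds.
3 of the 3 dependencies hold.

3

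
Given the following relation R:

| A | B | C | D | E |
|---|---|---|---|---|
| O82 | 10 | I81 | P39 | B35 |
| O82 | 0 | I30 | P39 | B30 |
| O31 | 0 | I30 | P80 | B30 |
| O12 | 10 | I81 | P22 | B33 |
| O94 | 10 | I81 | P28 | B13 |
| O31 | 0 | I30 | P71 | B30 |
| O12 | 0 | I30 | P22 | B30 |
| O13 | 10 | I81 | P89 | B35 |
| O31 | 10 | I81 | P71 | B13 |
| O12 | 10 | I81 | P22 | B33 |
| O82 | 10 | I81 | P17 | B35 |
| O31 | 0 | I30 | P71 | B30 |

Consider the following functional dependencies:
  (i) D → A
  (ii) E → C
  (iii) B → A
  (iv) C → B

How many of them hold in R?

(i) D → A: every LHS value maps to a single RHS value — holds.
(ii) E → C: every LHS value maps to a single RHS value — holds.
(iii) B → A: B=10: 7 rows → A takes values {O82, O12, O94, O13, O31} — violation; B=0: 5 rows → A takes values {O82, O31, O12} — violation — fails.
(iv) C → B: every LHS value maps to a single RHS value — holds.
3 of the 4 dependencies hold.

3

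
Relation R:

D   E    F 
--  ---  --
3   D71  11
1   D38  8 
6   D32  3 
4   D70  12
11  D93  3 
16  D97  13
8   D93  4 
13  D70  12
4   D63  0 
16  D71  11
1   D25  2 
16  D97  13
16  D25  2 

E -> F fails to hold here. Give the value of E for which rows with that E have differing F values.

E=D71: 2 rows → F = 11, 11 ✓
E=D38: 1 row → F = 8 ✓
E=D32: 1 row → F = 3 ✓
E=D70: 2 rows → F = 12, 12 ✓
E=D93: 2 rows → F takes values {3, 4} — violation
E=D97: 2 rows → F = 13, 13 ✓
E=D63: 1 row → F = 0 ✓
E=D25: 2 rows → F = 2, 2 ✓
The only E value with inconsistent F is E=D93.

D93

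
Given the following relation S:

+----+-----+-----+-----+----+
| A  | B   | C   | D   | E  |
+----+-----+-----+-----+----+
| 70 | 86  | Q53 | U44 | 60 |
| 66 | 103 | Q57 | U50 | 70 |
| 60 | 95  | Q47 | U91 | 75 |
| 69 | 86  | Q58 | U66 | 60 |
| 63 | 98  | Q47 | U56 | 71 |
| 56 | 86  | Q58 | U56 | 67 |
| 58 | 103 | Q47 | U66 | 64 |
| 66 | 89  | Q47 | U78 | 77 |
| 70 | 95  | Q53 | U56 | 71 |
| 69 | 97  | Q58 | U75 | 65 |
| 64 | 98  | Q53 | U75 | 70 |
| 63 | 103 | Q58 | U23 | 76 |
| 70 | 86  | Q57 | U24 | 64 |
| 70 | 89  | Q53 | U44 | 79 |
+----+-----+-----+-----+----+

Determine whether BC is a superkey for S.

Two distinct rows share (B=86, C=Q58), so BC does not determine every attribute — not a superkey.

No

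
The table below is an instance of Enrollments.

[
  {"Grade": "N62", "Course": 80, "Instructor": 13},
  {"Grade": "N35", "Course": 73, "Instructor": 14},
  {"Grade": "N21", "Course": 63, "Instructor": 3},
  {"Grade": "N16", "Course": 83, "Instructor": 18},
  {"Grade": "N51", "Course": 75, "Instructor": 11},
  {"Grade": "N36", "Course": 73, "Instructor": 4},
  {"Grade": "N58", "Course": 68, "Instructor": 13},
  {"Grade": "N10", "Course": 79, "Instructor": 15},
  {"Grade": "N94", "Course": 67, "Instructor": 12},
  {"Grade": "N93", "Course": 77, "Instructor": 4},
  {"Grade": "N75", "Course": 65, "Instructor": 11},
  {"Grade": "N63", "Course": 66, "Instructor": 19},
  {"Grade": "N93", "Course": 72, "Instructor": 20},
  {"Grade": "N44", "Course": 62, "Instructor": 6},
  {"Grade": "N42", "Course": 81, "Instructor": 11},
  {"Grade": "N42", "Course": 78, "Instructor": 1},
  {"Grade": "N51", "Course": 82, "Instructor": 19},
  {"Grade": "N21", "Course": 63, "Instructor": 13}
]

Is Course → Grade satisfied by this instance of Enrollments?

Course=80: 1 row → Grade = N62 ✓
Course=73: 2 rows → Grade takes values {N35, N36} — violation
Course=63: 2 rows → Grade = N21, N21 ✓
Course=83: 1 row → Grade = N16 ✓
Course=75: 1 row → Grade = N51 ✓
Course=68: 1 row → Grade = N58 ✓
Course=79: 1 row → Grade = N10 ✓
Course=67: 1 row → Grade = N94 ✓
Course=77: 1 row → Grade = N93 ✓
Course=65: 1 row → Grade = N75 ✓
Course=66: 1 row → Grade = N63 ✓
Course=72: 1 row → Grade = N93 ✓
Course=62: 1 row → Grade = N44 ✓
Course=81: 1 row → Grade = N42 ✓
Course=78: 1 row → Grade = N42 ✓
Course=82: 1 row → Grade = N51 ✓
Two rows agree on Course but differ on Grade, so Course → Grade does not hold.

No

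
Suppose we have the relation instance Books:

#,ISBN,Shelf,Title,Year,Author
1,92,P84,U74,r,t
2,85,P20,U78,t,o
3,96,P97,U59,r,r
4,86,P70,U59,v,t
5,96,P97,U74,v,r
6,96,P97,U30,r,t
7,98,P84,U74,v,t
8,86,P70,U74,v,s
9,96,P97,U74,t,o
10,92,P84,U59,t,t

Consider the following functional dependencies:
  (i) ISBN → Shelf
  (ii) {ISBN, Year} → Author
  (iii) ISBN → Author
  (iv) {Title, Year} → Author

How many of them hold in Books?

(i) ISBN → Shelf: every LHS value maps to a single RHS value — holds.
(ii) {ISBN, Year} → Author: (ISBN=96, Year=r): rows 3, 6 → Author takes values {r, t} — violation; (ISBN=86, Year=v): rows 4, 8 → Author takes values {t, s} — violation — fails.
(iii) ISBN → Author: ISBN=96: rows 3, 5, 6, 9 → Author takes values {r, t, o} — violation; ISBN=86: rows 4, 8 → Author takes values {t, s} — violation — fails.
(iv) {Title, Year} → Author: (Title=U74, Year=v): rows 5, 7, 8 → Author takes values {r, t, s} — violation — fails.
1 of the 4 dependencies holds.

1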